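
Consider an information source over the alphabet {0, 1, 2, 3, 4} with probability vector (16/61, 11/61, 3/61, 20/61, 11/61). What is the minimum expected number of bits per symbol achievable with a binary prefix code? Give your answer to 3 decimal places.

Repeatedly combine the two least-probable nodes; the expected code length is the sum of the merged weights.
merge 3/61 + 11/61 → 14/61
merge 11/61 + 14/61 → 25/61
merge 16/61 + 20/61 → 36/61
merge 25/61 + 36/61 → 1
L = 14/61 + 25/61 + 36/61 + 1 = 136/61 ≈ 2.230 bits/symbol.

2.230 bits/symbol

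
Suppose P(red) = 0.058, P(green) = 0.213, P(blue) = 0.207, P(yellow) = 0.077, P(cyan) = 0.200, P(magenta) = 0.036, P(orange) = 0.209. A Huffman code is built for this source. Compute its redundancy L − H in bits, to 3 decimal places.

Entropy H = −Σ p log₂ p ≈ 2.5777 bits.
Huffman merges: 9/250+29/500→47/500; 77/1000+47/500→171/1000; 171/1000+1/5→371/1000; 207/1000+209/1000→52/125; 213/1000+371/1000→73/125; 52/125+73/125→1. L = 659/250 ≈ 2.6360.
L − H = 2.6360 − 2.5777 = 0.058 bits.

0.058 bits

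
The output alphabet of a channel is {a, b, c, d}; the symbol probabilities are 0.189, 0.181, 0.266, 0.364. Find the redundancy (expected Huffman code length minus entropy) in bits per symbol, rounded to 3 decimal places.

Entropy H = −Σ p log₂ p ≈ 1.9395 bits.
Huffman merges: 181/1000+189/1000→37/100; 133/500+91/250→63/100; 37/100+63/100→1. L = 2 ≈ 2.0000.
L − H = 2.0000 − 1.9395 = 0.060 bits.

0.060 bits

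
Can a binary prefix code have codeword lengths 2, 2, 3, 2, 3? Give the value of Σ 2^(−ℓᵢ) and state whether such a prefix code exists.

With common denominator 2^3 = 8: Σ 2^(−ℓᵢ) = 2/8 + 2/8 + 1/8 + 2/8 + 1/8 = 8/8 = 1.
Kraft's inequality requires Σ ≤ 1; here Σ = 1 ≤ 1, so such a prefix code exists.

1; yes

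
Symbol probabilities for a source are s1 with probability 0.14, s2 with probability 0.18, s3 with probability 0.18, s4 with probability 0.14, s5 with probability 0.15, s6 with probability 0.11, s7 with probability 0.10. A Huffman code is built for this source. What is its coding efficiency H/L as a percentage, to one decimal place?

98.5%

Entropy H = −Σ p log₂ p ≈ 2.7779 bits.
Huffman merges: 1/10+11/100→21/100; 7/50+7/50→7/25; 3/20+9/50→33/100; 9/50+21/100→39/100; 7/25+33/100→61/100; 39/100+61/100→1. L = 141/50 ≈ 2.8200.
Efficiency = H/L = 2.7779/2.8200 = 98.5%.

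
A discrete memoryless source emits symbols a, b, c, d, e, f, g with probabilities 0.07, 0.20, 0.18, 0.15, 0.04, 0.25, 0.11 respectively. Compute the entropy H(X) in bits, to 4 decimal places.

2.6248 bits

H = −Σ pᵢ log₂ pᵢ.
−0.07·log₂(0.07) = 0.2686
−0.20·log₂(0.20) = 0.4644
−0.18·log₂(0.18) = 0.4453
−0.15·log₂(0.15) = 0.4105
−0.04·log₂(0.04) = 0.1858
−0.25·log₂(0.25) = 0.5000
−0.11·log₂(0.11) = 0.3503
Sum ≈ 2.6248 → 2.6248 bits.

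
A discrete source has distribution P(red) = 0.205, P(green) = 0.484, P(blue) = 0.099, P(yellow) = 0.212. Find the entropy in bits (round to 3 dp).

1.780 bits

H = −Σ pᵢ log₂ pᵢ.
−0.205·log₂(0.205) = 0.4687
−0.484·log₂(0.484) = 0.5067
−0.099·log₂(0.099) = 0.3303
−0.212·log₂(0.212) = 0.4744
Sum ≈ 1.7801 → 1.780 bits.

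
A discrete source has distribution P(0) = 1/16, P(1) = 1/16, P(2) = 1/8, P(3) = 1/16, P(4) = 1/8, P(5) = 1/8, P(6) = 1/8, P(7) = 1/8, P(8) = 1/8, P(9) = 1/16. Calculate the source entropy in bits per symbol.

Each probability is a power of 1/2, so log₂(1/p) is an integer.
H = Σ p·log₂(1/p) = 1/16·4 + 1/16·4 + 1/8·3 + 1/16·4 + 1/8·3 + 1/8·3 + 1/8·3 + 1/8·3 + 1/8·3 + 1/16·4 = 3.25 bits.

3.25 bits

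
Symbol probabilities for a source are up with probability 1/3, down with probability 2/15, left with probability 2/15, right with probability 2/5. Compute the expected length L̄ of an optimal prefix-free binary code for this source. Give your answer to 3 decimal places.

1.867 bits/symbol

Repeatedly combine the two least-probable nodes; the expected code length is the sum of the merged weights.
merge 2/15 + 2/15 → 4/15
merge 4/15 + 1/3 → 3/5
merge 2/5 + 3/5 → 1
L = 4/15 + 3/5 + 1 = 28/15 ≈ 1.867 bits/symbol.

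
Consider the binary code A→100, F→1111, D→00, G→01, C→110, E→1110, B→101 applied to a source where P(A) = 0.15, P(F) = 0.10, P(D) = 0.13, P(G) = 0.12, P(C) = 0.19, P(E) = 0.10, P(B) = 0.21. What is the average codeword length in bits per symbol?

2.95 bits/symbol

L̄ = Σ pᵢ·ℓᵢ = 0.15·3 + 0.10·4 + 0.13·2 + 0.12·2 + 0.19·3 + 0.10·4 + 0.21·3 = 2.95 bits/symbol.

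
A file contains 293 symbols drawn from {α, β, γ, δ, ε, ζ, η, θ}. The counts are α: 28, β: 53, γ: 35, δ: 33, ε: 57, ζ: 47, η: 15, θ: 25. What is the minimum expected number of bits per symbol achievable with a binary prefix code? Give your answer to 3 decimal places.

Probabilities are the counts divided by 293.
Repeatedly combine the two least-probable nodes; the expected code length is the sum of the merged weights.
merge 15/293 + 25/293 → 40/293
merge 28/293 + 33/293 → 61/293
merge 35/293 + 40/293 → 75/293
merge 47/293 + 53/293 → 100/293
merge 57/293 + 61/293 → 118/293
merge 75/293 + 100/293 → 175/293
merge 118/293 + 175/293 → 1
L = 40/293 + 61/293 + 75/293 + 100/293 + 118/293 + 175/293 + 1 = 862/293 ≈ 2.942 bits/symbol.

2.942 bits/symbol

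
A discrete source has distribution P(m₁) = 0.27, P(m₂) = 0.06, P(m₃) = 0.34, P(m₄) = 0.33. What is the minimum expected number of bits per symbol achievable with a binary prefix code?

1.99 bits/symbol

Repeatedly combine the two least-probable nodes; the expected code length is the sum of the merged weights.
merge 3/50 + 27/100 → 33/100
merge 33/100 + 33/100 → 33/50
merge 17/50 + 33/50 → 1
L = 33/100 + 33/50 + 1 = 199/100 = 1.99 bits/symbol.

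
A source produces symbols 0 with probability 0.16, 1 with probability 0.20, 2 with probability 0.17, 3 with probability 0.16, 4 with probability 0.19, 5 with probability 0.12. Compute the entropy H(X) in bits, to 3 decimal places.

2.567 bits

H = −Σ pᵢ log₂ pᵢ.
−0.16·log₂(0.16) = 0.4230
−0.20·log₂(0.20) = 0.4644
−0.17·log₂(0.17) = 0.4346
−0.16·log₂(0.16) = 0.4230
−0.19·log₂(0.19) = 0.4552
−0.12·log₂(0.12) = 0.3671
Sum ≈ 2.5673 → 2.567 bits.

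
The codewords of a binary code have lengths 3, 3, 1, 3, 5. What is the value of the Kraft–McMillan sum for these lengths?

0.90625

With common denominator 2^5 = 32: Σ 2^(−ℓᵢ) = 4/32 + 4/32 + 16/32 + 4/32 + 1/32 = 29/32 = 0.90625.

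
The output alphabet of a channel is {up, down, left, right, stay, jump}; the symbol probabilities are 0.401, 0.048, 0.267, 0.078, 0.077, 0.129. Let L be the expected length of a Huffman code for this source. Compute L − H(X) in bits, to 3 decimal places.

Entropy H = −Σ p log₂ p ≈ 2.2006 bits.
Huffman merges: 6/125+77/1000→1/8; 39/500+1/8→203/1000; 129/1000+203/1000→83/250; 267/1000+83/250→599/1000; 401/1000+599/1000→1. L = 2259/1000 ≈ 2.2590.
L − H = 2.2590 − 2.2006 = 0.058 bits.

0.058 bits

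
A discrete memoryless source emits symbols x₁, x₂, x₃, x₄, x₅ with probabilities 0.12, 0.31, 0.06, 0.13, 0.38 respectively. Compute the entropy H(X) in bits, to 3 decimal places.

H = −Σ pᵢ log₂ pᵢ.
−0.12·log₂(0.12) = 0.3671
−0.31·log₂(0.31) = 0.5238
−0.06·log₂(0.06) = 0.2435
−0.13·log₂(0.13) = 0.3826
−0.38·log₂(0.38) = 0.5305
Sum ≈ 2.0475 → 2.047 bits.

2.047 bits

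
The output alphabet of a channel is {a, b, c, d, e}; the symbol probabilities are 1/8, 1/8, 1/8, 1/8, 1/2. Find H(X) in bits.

Each probability is a power of 1/2, so log₂(1/p) is an integer.
H = Σ p·log₂(1/p) = 1/8·3 + 1/8·3 + 1/8·3 + 1/8·3 + 1/2·1 = 2 bits.

2 bits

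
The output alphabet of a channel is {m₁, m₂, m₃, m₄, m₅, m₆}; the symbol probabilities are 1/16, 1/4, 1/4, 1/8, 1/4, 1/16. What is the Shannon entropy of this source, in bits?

Each probability is a power of 1/2, so log₂(1/p) is an integer.
H = Σ p·log₂(1/p) = 1/16·4 + 1/4·2 + 1/4·2 + 1/8·3 + 1/4·2 + 1/16·4 = 2.375 bits.

2.375 bits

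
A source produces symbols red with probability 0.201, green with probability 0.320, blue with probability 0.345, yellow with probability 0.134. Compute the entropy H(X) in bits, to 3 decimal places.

1.910 bits

H = −Σ pᵢ log₂ pᵢ.
−0.201·log₂(0.201) = 0.4653
−0.320·log₂(0.320) = 0.5260
−0.345·log₂(0.345) = 0.5297
−0.134·log₂(0.134) = 0.3886
Sum ≈ 1.9095 → 1.910 bits.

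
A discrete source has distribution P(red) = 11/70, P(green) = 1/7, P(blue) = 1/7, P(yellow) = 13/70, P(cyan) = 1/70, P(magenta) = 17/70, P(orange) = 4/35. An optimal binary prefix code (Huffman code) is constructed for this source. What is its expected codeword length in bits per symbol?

Repeatedly combine the two least-probable nodes; the expected code length is the sum of the merged weights.
merge 1/70 + 4/35 → 9/70
merge 9/70 + 1/7 → 19/70
merge 1/7 + 11/70 → 3/10
merge 13/70 + 17/70 → 3/7
merge 19/70 + 3/10 → 4/7
merge 3/7 + 4/7 → 1
L = 9/70 + 19/70 + 3/10 + 3/7 + 4/7 + 1 = 27/10 = 2.7 bits/symbol.

2.7 bits/symbol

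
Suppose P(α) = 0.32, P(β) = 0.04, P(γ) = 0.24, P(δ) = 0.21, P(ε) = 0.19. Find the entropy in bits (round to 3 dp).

2.134 bits

H = −Σ pᵢ log₂ pᵢ.
−0.32·log₂(0.32) = 0.5260
−0.04·log₂(0.04) = 0.1858
−0.24·log₂(0.24) = 0.4941
−0.21·log₂(0.21) = 0.4728
−0.19·log₂(0.19) = 0.4552
Sum ≈ 2.1340 → 2.134 bits.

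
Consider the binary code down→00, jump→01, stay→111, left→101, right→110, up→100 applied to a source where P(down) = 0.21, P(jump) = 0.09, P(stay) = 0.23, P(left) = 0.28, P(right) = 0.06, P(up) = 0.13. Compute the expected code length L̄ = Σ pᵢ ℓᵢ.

2.7 bits/symbol

L̄ = Σ pᵢ·ℓᵢ = 0.21·2 + 0.09·2 + 0.23·3 + 0.28·3 + 0.06·3 + 0.13·3 = 2.7 bits/symbol.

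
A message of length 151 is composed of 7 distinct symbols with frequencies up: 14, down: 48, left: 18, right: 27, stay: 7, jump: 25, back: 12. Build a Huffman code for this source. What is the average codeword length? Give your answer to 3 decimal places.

2.629 bits/symbol

Probabilities are the counts divided by 151.
Repeatedly combine the two least-probable nodes; the expected code length is the sum of the merged weights.
merge 7/151 + 12/151 → 19/151
merge 14/151 + 18/151 → 32/151
merge 19/151 + 25/151 → 44/151
merge 27/151 + 32/151 → 59/151
merge 44/151 + 48/151 → 92/151
merge 59/151 + 92/151 → 1
L = 19/151 + 32/151 + 44/151 + 59/151 + 92/151 + 1 = 397/151 ≈ 2.629 bits/symbol.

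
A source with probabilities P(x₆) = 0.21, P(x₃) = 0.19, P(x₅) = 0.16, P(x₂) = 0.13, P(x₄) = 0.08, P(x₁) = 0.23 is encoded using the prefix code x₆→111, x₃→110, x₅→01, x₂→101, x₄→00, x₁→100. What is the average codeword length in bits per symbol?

L̄ = Σ pᵢ·ℓᵢ = 0.21·3 + 0.19·3 + 0.16·2 + 0.13·3 + 0.08·2 + 0.23·3 = 2.76 bits/symbol.

2.76 bits/symbol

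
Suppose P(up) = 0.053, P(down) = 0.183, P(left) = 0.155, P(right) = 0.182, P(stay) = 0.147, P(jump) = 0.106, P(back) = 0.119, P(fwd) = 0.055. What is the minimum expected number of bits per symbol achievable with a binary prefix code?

Repeatedly combine the two least-probable nodes; the expected code length is the sum of the merged weights.
merge 53/1000 + 11/200 → 27/250
merge 53/500 + 27/250 → 107/500
merge 119/1000 + 147/1000 → 133/500
merge 31/200 + 91/500 → 337/1000
merge 183/1000 + 107/500 → 397/1000
merge 133/500 + 337/1000 → 603/1000
merge 397/1000 + 603/1000 → 1
L = 27/250 + 107/500 + 133/500 + 337/1000 + 397/1000 + 603/1000 + 1 = 117/40 = 2.925 bits/symbol.

2.925 bits/symbol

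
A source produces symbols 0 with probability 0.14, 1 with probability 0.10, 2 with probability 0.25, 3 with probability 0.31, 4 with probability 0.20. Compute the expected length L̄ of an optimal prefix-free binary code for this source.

2.24 bits/symbol

Repeatedly combine the two least-probable nodes; the expected code length is the sum of the merged weights.
merge 1/10 + 7/50 → 6/25
merge 1/5 + 6/25 → 11/25
merge 1/4 + 31/100 → 14/25
merge 11/25 + 14/25 → 1
L = 6/25 + 11/25 + 14/25 + 1 = 56/25 = 2.24 bits/symbol.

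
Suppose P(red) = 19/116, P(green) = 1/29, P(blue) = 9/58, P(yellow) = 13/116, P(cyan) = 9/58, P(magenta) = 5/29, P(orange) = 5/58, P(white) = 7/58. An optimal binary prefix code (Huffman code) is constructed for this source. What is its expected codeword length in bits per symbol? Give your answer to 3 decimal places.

Repeatedly combine the two least-probable nodes; the expected code length is the sum of the merged weights.
merge 1/29 + 5/58 → 7/58
merge 13/116 + 7/58 → 27/116
merge 7/58 + 9/58 → 8/29
merge 9/58 + 19/116 → 37/116
merge 5/29 + 27/116 → 47/116
merge 8/29 + 37/116 → 69/116
merge 47/116 + 69/116 → 1
L = 7/58 + 27/116 + 8/29 + 37/116 + 47/116 + 69/116 + 1 = 171/58 ≈ 2.948 bits/symbol.

2.948 bits/symbol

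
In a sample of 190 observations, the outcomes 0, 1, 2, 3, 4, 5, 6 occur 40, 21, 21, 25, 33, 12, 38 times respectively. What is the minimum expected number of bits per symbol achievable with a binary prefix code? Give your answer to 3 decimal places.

Probabilities are the counts divided by 190.
Repeatedly combine the two least-probable nodes; the expected code length is the sum of the merged weights.
merge 6/95 + 21/190 → 33/190
merge 21/190 + 5/38 → 23/95
merge 33/190 + 33/190 → 33/95
merge 1/5 + 4/19 → 39/95
merge 23/95 + 33/95 → 56/95
merge 39/95 + 56/95 → 1
L = 33/190 + 23/95 + 33/95 + 39/95 + 56/95 + 1 = 105/38 ≈ 2.763 bits/symbol.

2.763 bits/symbol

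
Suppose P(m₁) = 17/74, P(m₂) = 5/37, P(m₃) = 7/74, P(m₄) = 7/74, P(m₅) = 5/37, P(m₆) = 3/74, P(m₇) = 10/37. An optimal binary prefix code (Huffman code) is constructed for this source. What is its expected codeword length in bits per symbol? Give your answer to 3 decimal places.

2.635 bits/symbol

Repeatedly combine the two least-probable nodes; the expected code length is the sum of the merged weights.
merge 3/74 + 7/74 → 5/37
merge 7/74 + 5/37 → 17/74
merge 5/37 + 5/37 → 10/37
merge 17/74 + 17/74 → 17/37
merge 10/37 + 10/37 → 20/37
merge 17/37 + 20/37 → 1
L = 5/37 + 17/74 + 10/37 + 17/37 + 20/37 + 1 = 195/74 ≈ 2.635 bits/symbol.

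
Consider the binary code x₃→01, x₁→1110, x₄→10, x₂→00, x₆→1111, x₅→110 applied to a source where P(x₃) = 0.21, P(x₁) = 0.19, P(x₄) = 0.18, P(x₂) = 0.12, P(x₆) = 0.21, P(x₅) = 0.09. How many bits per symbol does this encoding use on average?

L̄ = Σ pᵢ·ℓᵢ = 0.21·2 + 0.19·4 + 0.18·2 + 0.12·2 + 0.21·4 + 0.09·3 = 2.89 bits/symbol.

2.89 bits/symbol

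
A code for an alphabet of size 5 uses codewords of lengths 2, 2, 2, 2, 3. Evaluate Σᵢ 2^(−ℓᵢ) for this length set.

With common denominator 2^3 = 8: Σ 2^(−ℓᵢ) = 2/8 + 2/8 + 2/8 + 2/8 + 1/8 = 9/8 = 1.125.

1.125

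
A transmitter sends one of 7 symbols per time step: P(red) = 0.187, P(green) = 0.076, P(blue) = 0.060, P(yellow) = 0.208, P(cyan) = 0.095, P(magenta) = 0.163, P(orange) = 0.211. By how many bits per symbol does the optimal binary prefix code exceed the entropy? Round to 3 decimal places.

0.045 bits

Entropy H = −Σ p log₂ p ≈ 2.6724 bits.
Huffman merges: 3/50+19/250→17/125; 19/200+17/125→231/1000; 163/1000+187/1000→7/20; 26/125+211/1000→419/1000; 231/1000+7/20→581/1000; 419/1000+581/1000→1. L = 2717/1000 ≈ 2.7170.
L − H = 2.7170 − 2.6724 = 0.045 bits.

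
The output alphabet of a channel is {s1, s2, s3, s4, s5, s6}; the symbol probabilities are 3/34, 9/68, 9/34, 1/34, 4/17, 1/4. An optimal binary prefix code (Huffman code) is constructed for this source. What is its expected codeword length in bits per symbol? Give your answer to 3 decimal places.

Repeatedly combine the two least-probable nodes; the expected code length is the sum of the merged weights.
merge 1/34 + 3/34 → 2/17
merge 2/17 + 9/68 → 1/4
merge 4/17 + 1/4 → 33/68
merge 1/4 + 9/34 → 35/68
merge 33/68 + 35/68 → 1
L = 2/17 + 1/4 + 33/68 + 35/68 + 1 = 161/68 ≈ 2.368 bits/symbol.

2.368 bits/symbol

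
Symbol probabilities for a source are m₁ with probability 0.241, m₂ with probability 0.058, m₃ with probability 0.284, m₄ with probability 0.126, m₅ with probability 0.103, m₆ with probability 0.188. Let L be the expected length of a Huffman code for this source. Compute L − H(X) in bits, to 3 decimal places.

0.032 bits

Entropy H = −Σ p log₂ p ≈ 2.4164 bits.
Huffman merges: 29/500+103/1000→161/1000; 63/500+161/1000→287/1000; 47/250+241/1000→429/1000; 71/250+287/1000→571/1000; 429/1000+571/1000→1. L = 306/125 ≈ 2.4480.
L − H = 2.4480 − 2.4164 = 0.032 bits.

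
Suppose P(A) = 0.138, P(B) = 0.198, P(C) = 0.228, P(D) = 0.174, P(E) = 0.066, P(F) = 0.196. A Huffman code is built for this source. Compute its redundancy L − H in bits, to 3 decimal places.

0.072 bits

Entropy H = −Σ p log₂ p ≈ 2.5018 bits.
Huffman merges: 33/500+69/500→51/250; 87/500+49/250→37/100; 99/500+51/250→201/500; 57/250+37/100→299/500; 201/500+299/500→1. L = 1287/500 ≈ 2.5740.
L − H = 2.5740 − 2.5018 = 0.072 bits.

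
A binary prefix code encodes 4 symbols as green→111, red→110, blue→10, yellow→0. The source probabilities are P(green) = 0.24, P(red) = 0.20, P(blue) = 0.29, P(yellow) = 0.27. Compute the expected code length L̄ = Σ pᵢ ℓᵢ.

2.17 bits/symbol

L̄ = Σ pᵢ·ℓᵢ = 0.24·3 + 0.20·3 + 0.29·2 + 0.27·1 = 2.17 bits/symbol.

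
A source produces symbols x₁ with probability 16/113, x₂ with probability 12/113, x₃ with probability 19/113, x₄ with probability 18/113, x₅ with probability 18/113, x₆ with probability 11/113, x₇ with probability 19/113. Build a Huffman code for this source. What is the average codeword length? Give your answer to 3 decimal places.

2.832 bits/symbol

Repeatedly combine the two least-probable nodes; the expected code length is the sum of the merged weights.
merge 11/113 + 12/113 → 23/113
merge 16/113 + 18/113 → 34/113
merge 18/113 + 19/113 → 37/113
merge 19/113 + 23/113 → 42/113
merge 34/113 + 37/113 → 71/113
merge 42/113 + 71/113 → 1
L = 23/113 + 34/113 + 37/113 + 42/113 + 71/113 + 1 = 320/113 ≈ 2.832 bits/symbol.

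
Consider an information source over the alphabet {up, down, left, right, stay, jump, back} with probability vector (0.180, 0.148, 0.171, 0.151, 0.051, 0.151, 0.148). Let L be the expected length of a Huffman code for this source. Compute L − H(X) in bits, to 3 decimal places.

0.080 bits

Entropy H = −Σ p log₂ p ≈ 2.7395 bits.
Huffman merges: 51/1000+37/250→199/1000; 37/250+151/1000→299/1000; 151/1000+171/1000→161/500; 9/50+199/1000→379/1000; 299/1000+161/500→621/1000; 379/1000+621/1000→1. L = 141/50 ≈ 2.8200.
L − H = 2.8200 − 2.7395 = 0.080 bits.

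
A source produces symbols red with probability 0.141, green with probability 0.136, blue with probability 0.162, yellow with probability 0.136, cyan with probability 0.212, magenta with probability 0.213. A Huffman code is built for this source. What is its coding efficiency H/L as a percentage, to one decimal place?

Entropy H = −Σ p log₂ p ≈ 2.5564 bits.
Huffman merges: 17/125+17/125→34/125; 141/1000+81/500→303/1000; 53/250+213/1000→17/40; 34/125+303/1000→23/40; 17/40+23/40→1. L = 103/40 ≈ 2.5750.
Efficiency = H/L = 2.5564/2.5750 = 99.3%.

99.3%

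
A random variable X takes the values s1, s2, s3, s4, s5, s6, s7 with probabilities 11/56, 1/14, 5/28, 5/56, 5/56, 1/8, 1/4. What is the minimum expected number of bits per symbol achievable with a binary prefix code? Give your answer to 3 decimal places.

2.714 bits/symbol

Repeatedly combine the two least-probable nodes; the expected code length is the sum of the merged weights.
merge 1/14 + 5/56 → 9/56
merge 5/56 + 1/8 → 3/14
merge 9/56 + 5/28 → 19/56
merge 11/56 + 3/14 → 23/56
merge 1/4 + 19/56 → 33/56
merge 23/56 + 33/56 → 1
L = 9/56 + 3/14 + 19/56 + 23/56 + 33/56 + 1 = 19/7 ≈ 2.714 bits/symbol.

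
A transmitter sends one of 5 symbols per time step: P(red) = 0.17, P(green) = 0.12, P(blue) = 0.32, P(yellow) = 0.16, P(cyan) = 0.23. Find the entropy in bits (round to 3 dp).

2.238 bits

H = −Σ pᵢ log₂ pᵢ.
−0.17·log₂(0.17) = 0.4346
−0.12·log₂(0.12) = 0.3671
−0.32·log₂(0.32) = 0.5260
−0.16·log₂(0.16) = 0.4230
−0.23·log₂(0.23) = 0.4877
Sum ≈ 2.2384 → 2.238 bits.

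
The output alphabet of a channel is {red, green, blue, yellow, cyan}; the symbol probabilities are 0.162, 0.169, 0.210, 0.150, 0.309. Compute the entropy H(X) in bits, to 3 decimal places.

H = −Σ pᵢ log₂ pᵢ.
−0.162·log₂(0.162) = 0.4254
−0.169·log₂(0.169) = 0.4335
−0.210·log₂(0.210) = 0.4728
−0.150·log₂(0.150) = 0.4105
−0.309·log₂(0.309) = 0.5235
Sum ≈ 2.2658 → 2.266 bits.

2.266 bits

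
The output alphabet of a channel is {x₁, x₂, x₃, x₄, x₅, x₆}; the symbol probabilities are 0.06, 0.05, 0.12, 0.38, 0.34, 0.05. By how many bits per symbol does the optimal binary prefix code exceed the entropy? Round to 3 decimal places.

Entropy H = −Σ p log₂ p ≈ 2.1024 bits.
Huffman merges: 1/20+1/20→1/10; 3/50+1/10→4/25; 3/25+4/25→7/25; 7/25+17/50→31/50; 19/50+31/50→1. L = 54/25 ≈ 2.1600.
L − H = 2.1600 − 2.1024 = 0.058 bits.

0.058 bits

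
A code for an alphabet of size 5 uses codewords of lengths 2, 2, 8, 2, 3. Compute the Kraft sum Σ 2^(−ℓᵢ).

With common denominator 2^8 = 256: Σ 2^(−ℓᵢ) = 64/256 + 64/256 + 1/256 + 64/256 + 32/256 = 225/256 = 0.87890625.

0.87890625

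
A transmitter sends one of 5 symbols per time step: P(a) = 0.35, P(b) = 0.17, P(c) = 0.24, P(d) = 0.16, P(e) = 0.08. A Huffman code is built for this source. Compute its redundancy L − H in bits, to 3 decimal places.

Entropy H = −Σ p log₂ p ≈ 2.1733 bits.
Huffman merges: 2/25+4/25→6/25; 17/100+6/25→41/100; 6/25+7/20→59/100; 41/100+59/100→1. L = 56/25 ≈ 2.2400.
L − H = 2.2400 − 2.1733 = 0.067 bits.

0.067 bits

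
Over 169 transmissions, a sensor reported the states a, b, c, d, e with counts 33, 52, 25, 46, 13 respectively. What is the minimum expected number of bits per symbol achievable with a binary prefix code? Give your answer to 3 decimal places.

Probabilities are the counts divided by 169.
Repeatedly combine the two least-probable nodes; the expected code length is the sum of the merged weights.
merge 1/13 + 25/169 → 38/169
merge 33/169 + 38/169 → 71/169
merge 46/169 + 4/13 → 98/169
merge 71/169 + 98/169 → 1
L = 38/169 + 71/169 + 98/169 + 1 = 376/169 ≈ 2.225 bits/symbol.

2.225 bits/symbol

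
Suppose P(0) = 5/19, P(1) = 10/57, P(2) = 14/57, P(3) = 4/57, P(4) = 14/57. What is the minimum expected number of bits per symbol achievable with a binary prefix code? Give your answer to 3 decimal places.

Repeatedly combine the two least-probable nodes; the expected code length is the sum of the merged weights.
merge 4/57 + 10/57 → 14/57
merge 14/57 + 14/57 → 28/57
merge 14/57 + 5/19 → 29/57
merge 28/57 + 29/57 → 1
L = 14/57 + 28/57 + 29/57 + 1 = 128/57 ≈ 2.246 bits/symbol.

2.246 bits/symbol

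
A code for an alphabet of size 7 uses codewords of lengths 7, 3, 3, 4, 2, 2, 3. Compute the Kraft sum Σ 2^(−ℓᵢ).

0.9453125

With common denominator 2^7 = 128: Σ 2^(−ℓᵢ) = 1/128 + 16/128 + 16/128 + 8/128 + 32/128 + 32/128 + 16/128 = 121/128 = 0.9453125.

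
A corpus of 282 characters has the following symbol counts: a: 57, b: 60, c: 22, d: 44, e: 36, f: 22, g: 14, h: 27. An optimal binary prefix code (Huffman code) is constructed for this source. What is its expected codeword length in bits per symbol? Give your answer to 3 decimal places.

2.887 bits/symbol

Probabilities are the counts divided by 282.
Repeatedly combine the two least-probable nodes; the expected code length is the sum of the merged weights.
merge 7/141 + 11/141 → 6/47
merge 11/141 + 9/94 → 49/282
merge 6/47 + 6/47 → 12/47
merge 22/141 + 49/282 → 31/94
merge 19/94 + 10/47 → 39/94
merge 12/47 + 31/94 → 55/94
merge 39/94 + 55/94 → 1
L = 6/47 + 49/282 + 12/47 + 31/94 + 39/94 + 55/94 + 1 = 407/141 ≈ 2.887 bits/symbol.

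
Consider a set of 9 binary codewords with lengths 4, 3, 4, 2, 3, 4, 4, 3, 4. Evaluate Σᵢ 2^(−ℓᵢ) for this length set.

With common denominator 2^4 = 16: Σ 2^(−ℓᵢ) = 1/16 + 2/16 + 1/16 + 4/16 + 2/16 + 1/16 + 1/16 + 2/16 + 1/16 = 15/16 = 0.9375.

0.9375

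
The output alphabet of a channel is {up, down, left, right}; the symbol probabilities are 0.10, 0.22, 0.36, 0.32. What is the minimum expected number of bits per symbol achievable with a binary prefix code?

Repeatedly combine the two least-probable nodes; the expected code length is the sum of the merged weights.
merge 1/10 + 11/50 → 8/25
merge 8/25 + 8/25 → 16/25
merge 9/25 + 16/25 → 1
L = 8/25 + 16/25 + 1 = 49/25 = 1.96 bits/symbol.

1.96 bits/symbol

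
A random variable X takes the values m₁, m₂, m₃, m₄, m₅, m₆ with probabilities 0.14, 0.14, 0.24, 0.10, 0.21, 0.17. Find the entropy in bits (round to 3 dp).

H = −Σ pᵢ log₂ pᵢ.
−0.14·log₂(0.14) = 0.3971
−0.14·log₂(0.14) = 0.3971
−0.24·log₂(0.24) = 0.4941
−0.10·log₂(0.10) = 0.3322
−0.21·log₂(0.21) = 0.4728
−0.17·log₂(0.17) = 0.4346
Sum ≈ 2.5280 → 2.528 bits.

2.528 bits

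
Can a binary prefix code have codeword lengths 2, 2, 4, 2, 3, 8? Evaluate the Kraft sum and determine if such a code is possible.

0.94140625; yes

With common denominator 2^8 = 256: Σ 2^(−ℓᵢ) = 64/256 + 64/256 + 16/256 + 64/256 + 32/256 + 1/256 = 241/256 = 0.94140625.
Kraft's inequality requires Σ ≤ 1; here Σ = 0.94140625 ≤ 1, so such a prefix code exists.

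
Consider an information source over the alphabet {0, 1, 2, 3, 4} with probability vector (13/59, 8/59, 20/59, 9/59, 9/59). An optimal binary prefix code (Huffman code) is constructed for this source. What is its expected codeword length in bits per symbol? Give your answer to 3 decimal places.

Repeatedly combine the two least-probable nodes; the expected code length is the sum of the merged weights.
merge 8/59 + 9/59 → 17/59
merge 9/59 + 13/59 → 22/59
merge 17/59 + 20/59 → 37/59
merge 22/59 + 37/59 → 1
L = 17/59 + 22/59 + 37/59 + 1 = 135/59 ≈ 2.288 bits/symbol.

2.288 bits/symbol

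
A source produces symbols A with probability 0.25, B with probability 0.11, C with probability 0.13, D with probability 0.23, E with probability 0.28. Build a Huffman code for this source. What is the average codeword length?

2.24 bits/symbol

Repeatedly combine the two least-probable nodes; the expected code length is the sum of the merged weights.
merge 11/100 + 13/100 → 6/25
merge 23/100 + 6/25 → 47/100
merge 1/4 + 7/25 → 53/100
merge 47/100 + 53/100 → 1
L = 6/25 + 47/100 + 53/100 + 1 = 56/25 = 2.24 bits/symbol.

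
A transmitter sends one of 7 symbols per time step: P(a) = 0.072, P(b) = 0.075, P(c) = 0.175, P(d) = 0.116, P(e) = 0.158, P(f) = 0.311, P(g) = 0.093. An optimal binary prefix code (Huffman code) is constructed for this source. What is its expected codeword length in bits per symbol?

Repeatedly combine the two least-probable nodes; the expected code length is the sum of the merged weights.
merge 9/125 + 3/40 → 147/1000
merge 93/1000 + 29/250 → 209/1000
merge 147/1000 + 79/500 → 61/200
merge 7/40 + 209/1000 → 48/125
merge 61/200 + 311/1000 → 77/125
merge 48/125 + 77/125 → 1
L = 147/1000 + 209/1000 + 61/200 + 48/125 + 77/125 + 1 = 2661/1000 = 2.661 bits/symbol.

2.661 bits/symbol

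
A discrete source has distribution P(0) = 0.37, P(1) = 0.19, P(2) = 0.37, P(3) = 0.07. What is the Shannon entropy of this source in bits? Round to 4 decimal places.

1.7852 bits

H = −Σ pᵢ log₂ pᵢ.
−0.37·log₂(0.37) = 0.5307
−0.19·log₂(0.19) = 0.4552
−0.37·log₂(0.37) = 0.5307
−0.07·log₂(0.07) = 0.2686
Sum ≈ 1.7852 → 1.7852 bits.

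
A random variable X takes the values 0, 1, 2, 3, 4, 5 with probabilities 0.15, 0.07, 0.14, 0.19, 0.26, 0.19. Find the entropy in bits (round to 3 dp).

H = −Σ pᵢ log₂ pᵢ.
−0.15·log₂(0.15) = 0.4105
−0.07·log₂(0.07) = 0.2686
−0.14·log₂(0.14) = 0.3971
−0.19·log₂(0.19) = 0.4552
−0.26·log₂(0.26) = 0.5053
−0.19·log₂(0.19) = 0.4552
Sum ≈ 2.4920 → 2.492 bits.

2.492 bits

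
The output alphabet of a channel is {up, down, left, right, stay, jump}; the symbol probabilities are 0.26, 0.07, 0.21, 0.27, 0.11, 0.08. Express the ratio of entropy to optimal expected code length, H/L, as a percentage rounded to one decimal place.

Entropy H = −Σ p log₂ p ≈ 2.3985 bits.
Huffman merges: 7/100+2/25→3/20; 11/100+3/20→13/50; 21/100+13/50→47/100; 13/50+27/100→53/100; 47/100+53/100→1. L = 241/100 ≈ 2.4100.
Efficiency = H/L = 2.3985/2.4100 = 99.5%.

99.5%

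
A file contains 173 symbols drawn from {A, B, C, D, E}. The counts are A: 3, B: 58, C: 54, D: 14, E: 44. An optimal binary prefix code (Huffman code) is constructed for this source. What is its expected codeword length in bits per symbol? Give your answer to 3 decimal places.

2.098 bits/symbol

Probabilities are the counts divided by 173.
Repeatedly combine the two least-probable nodes; the expected code length is the sum of the merged weights.
merge 3/173 + 14/173 → 17/173
merge 17/173 + 44/173 → 61/173
merge 54/173 + 58/173 → 112/173
merge 61/173 + 112/173 → 1
L = 17/173 + 61/173 + 112/173 + 1 = 363/173 ≈ 2.098 bits/symbol.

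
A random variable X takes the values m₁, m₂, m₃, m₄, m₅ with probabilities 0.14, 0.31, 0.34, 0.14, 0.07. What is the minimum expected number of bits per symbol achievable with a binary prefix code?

2.21 bits/symbol

Repeatedly combine the two least-probable nodes; the expected code length is the sum of the merged weights.
merge 7/100 + 7/50 → 21/100
merge 7/50 + 21/100 → 7/20
merge 31/100 + 17/50 → 13/20
merge 7/20 + 13/20 → 1
L = 21/100 + 7/20 + 13/20 + 1 = 221/100 = 2.21 bits/symbol.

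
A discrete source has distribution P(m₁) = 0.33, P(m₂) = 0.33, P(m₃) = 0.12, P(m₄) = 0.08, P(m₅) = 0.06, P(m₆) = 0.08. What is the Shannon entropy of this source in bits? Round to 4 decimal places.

H = −Σ pᵢ log₂ pᵢ.
−0.33·log₂(0.33) = 0.5278
−0.33·log₂(0.33) = 0.5278
−0.12·log₂(0.12) = 0.3671
−0.08·log₂(0.08) = 0.2915
−0.06·log₂(0.06) = 0.2435
−0.08·log₂(0.08) = 0.2915
Sum ≈ 2.2493 → 2.2493 bits.

2.2493 bits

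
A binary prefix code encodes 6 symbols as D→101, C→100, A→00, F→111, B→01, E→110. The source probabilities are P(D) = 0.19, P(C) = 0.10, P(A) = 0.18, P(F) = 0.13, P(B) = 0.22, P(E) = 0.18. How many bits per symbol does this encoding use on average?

2.6 bits/symbol

L̄ = Σ pᵢ·ℓᵢ = 0.19·3 + 0.10·3 + 0.18·2 + 0.13·3 + 0.22·2 + 0.18·3 = 2.6 bits/symbol.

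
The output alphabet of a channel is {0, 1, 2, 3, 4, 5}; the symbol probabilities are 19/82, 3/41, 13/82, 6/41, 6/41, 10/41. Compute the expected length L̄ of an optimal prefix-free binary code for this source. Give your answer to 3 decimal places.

2.524 bits/symbol

Repeatedly combine the two least-probable nodes; the expected code length is the sum of the merged weights.
merge 3/41 + 6/41 → 9/41
merge 6/41 + 13/82 → 25/82
merge 9/41 + 19/82 → 37/82
merge 10/41 + 25/82 → 45/82
merge 37/82 + 45/82 → 1
L = 9/41 + 25/82 + 37/82 + 45/82 + 1 = 207/82 ≈ 2.524 bits/symbol.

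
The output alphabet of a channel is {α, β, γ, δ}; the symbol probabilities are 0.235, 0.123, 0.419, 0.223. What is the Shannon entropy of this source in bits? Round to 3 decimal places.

1.871 bits

H = −Σ pᵢ log₂ pᵢ.
−0.235·log₂(0.235) = 0.4910
−0.123·log₂(0.123) = 0.3719
−0.419·log₂(0.419) = 0.5258
−0.223·log₂(0.223) = 0.4828
Sum ≈ 1.8714 → 1.871 bits.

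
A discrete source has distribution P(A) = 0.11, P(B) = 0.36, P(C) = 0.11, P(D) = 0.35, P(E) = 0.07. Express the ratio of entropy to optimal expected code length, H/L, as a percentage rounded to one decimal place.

96.2%

Entropy H = −Σ p log₂ p ≈ 2.0298 bits.
Huffman merges: 7/100+11/100→9/50; 11/100+9/50→29/100; 29/100+7/20→16/25; 9/25+16/25→1. L = 211/100 ≈ 2.1100.
Efficiency = H/L = 2.0298/2.1100 = 96.2%.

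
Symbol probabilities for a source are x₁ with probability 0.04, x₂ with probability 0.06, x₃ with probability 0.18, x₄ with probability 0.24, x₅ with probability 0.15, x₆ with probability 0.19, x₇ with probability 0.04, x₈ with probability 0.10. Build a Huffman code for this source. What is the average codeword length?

Repeatedly combine the two least-probable nodes; the expected code length is the sum of the merged weights.
merge 1/25 + 1/25 → 2/25
merge 3/50 + 2/25 → 7/50
merge 1/10 + 7/50 → 6/25
merge 3/20 + 9/50 → 33/100
merge 19/100 + 6/25 → 43/100
merge 6/25 + 33/100 → 57/100
merge 43/100 + 57/100 → 1
L = 2/25 + 7/50 + 6/25 + 33/100 + 43/100 + 57/100 + 1 = 279/100 = 2.79 bits/symbol.

2.79 bits/symbol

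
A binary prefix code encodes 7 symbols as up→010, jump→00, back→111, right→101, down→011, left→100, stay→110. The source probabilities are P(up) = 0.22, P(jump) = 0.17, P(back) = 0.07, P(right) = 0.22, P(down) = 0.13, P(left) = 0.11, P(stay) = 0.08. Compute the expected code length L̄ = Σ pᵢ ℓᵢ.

L̄ = Σ pᵢ·ℓᵢ = 0.22·3 + 0.17·2 + 0.07·3 + 0.22·3 + 0.13·3 + 0.11·3 + 0.08·3 = 2.83 bits/symbol.

2.83 bits/symbol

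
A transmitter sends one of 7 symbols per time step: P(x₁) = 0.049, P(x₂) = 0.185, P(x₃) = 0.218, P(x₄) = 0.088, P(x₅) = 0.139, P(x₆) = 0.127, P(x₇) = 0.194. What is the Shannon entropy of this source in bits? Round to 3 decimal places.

H = −Σ pᵢ log₂ pᵢ.
−0.049·log₂(0.049) = 0.2132
−0.185·log₂(0.185) = 0.4504
−0.218·log₂(0.218) = 0.4791
−0.088·log₂(0.088) = 0.3086
−0.139·log₂(0.139) = 0.3957
−0.127·log₂(0.127) = 0.3781
−0.194·log₂(0.194) = 0.4590
Sum ≈ 2.6840 → 2.684 bits.

2.684 bits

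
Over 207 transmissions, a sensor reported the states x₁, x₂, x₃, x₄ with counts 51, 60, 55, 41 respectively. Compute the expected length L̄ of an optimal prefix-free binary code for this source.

2 bits/symbol

Probabilities are the counts divided by 207.
Repeatedly combine the two least-probable nodes; the expected code length is the sum of the merged weights.
merge 41/207 + 17/69 → 4/9
merge 55/207 + 20/69 → 5/9
merge 4/9 + 5/9 → 1
L = 4/9 + 5/9 + 1 = 2 bits/symbol.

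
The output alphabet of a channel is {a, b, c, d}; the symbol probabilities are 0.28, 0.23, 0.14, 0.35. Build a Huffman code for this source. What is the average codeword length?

Repeatedly combine the two least-probable nodes; the expected code length is the sum of the merged weights.
merge 7/50 + 23/100 → 37/100
merge 7/25 + 7/20 → 63/100
merge 37/100 + 63/100 → 1
L = 37/100 + 63/100 + 1 = 2 bits/symbol.

2 bits/symbol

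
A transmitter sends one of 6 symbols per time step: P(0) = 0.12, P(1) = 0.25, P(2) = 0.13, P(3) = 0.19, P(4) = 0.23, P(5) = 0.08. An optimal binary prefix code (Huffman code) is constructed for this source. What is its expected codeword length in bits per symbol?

2.52 bits/symbol

Repeatedly combine the two least-probable nodes; the expected code length is the sum of the merged weights.
merge 2/25 + 3/25 → 1/5
merge 13/100 + 19/100 → 8/25
merge 1/5 + 23/100 → 43/100
merge 1/4 + 8/25 → 57/100
merge 43/100 + 57/100 → 1
L = 1/5 + 8/25 + 43/100 + 57/100 + 1 = 63/25 = 2.52 bits/symbol.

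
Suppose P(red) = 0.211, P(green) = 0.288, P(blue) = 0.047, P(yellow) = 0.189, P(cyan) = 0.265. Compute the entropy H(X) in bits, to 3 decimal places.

H = −Σ pᵢ log₂ pᵢ.
−0.211·log₂(0.211) = 0.4736
−0.288·log₂(0.288) = 0.5172
−0.047·log₂(0.047) = 0.2073
−0.189·log₂(0.189) = 0.4543
−0.265·log₂(0.265) = 0.5077
Sum ≈ 2.1602 → 2.160 bits.

2.160 bits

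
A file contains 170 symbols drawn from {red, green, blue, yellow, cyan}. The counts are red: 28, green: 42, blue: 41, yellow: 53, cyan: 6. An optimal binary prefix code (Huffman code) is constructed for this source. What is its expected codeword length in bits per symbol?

Probabilities are the counts divided by 170.
Repeatedly combine the two least-probable nodes; the expected code length is the sum of the merged weights.
merge 3/85 + 14/85 → 1/5
merge 1/5 + 41/170 → 15/34
merge 21/85 + 53/170 → 19/34
merge 15/34 + 19/34 → 1
L = 1/5 + 15/34 + 19/34 + 1 = 11/5 = 2.2 bits/symbol.

2.2 bits/symbol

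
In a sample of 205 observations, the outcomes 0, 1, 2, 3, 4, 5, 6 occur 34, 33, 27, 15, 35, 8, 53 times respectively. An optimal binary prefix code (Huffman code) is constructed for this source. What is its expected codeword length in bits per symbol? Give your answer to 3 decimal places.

2.683 bits/symbol

Probabilities are the counts divided by 205.
Repeatedly combine the two least-probable nodes; the expected code length is the sum of the merged weights.
merge 8/205 + 3/41 → 23/205
merge 23/205 + 27/205 → 10/41
merge 33/205 + 34/205 → 67/205
merge 7/41 + 10/41 → 17/41
merge 53/205 + 67/205 → 24/41
merge 17/41 + 24/41 → 1
L = 23/205 + 10/41 + 67/205 + 17/41 + 24/41 + 1 = 110/41 ≈ 2.683 bits/symbol.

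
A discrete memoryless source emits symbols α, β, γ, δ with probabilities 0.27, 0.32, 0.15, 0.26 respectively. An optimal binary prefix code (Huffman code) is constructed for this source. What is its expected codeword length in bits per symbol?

2 bits/symbol

Repeatedly combine the two least-probable nodes; the expected code length is the sum of the merged weights.
merge 3/20 + 13/50 → 41/100
merge 27/100 + 8/25 → 59/100
merge 41/100 + 59/100 → 1
L = 41/100 + 59/100 + 1 = 2 bits/symbol.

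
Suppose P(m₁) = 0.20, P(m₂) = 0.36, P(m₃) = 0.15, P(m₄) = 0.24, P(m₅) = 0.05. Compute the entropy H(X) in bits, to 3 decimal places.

H = −Σ pᵢ log₂ pᵢ.
−0.20·log₂(0.20) = 0.4644
−0.36·log₂(0.36) = 0.5306
−0.15·log₂(0.15) = 0.4105
−0.24·log₂(0.24) = 0.4941
−0.05·log₂(0.05) = 0.2161
Sum ≈ 2.1158 → 2.116 bits.

2.116 bits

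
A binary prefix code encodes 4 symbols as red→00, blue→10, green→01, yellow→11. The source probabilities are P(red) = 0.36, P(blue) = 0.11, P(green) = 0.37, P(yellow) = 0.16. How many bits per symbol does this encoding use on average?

2 bits/symbol

L̄ = Σ pᵢ·ℓᵢ = 0.36·2 + 0.11·2 + 0.37·2 + 0.16·2 = 2 bits/symbol.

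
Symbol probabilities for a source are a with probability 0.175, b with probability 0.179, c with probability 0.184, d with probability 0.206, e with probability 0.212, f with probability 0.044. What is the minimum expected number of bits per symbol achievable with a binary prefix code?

2.582 bits/symbol

Repeatedly combine the two least-probable nodes; the expected code length is the sum of the merged weights.
merge 11/250 + 7/40 → 219/1000
merge 179/1000 + 23/125 → 363/1000
merge 103/500 + 53/250 → 209/500
merge 219/1000 + 363/1000 → 291/500
merge 209/500 + 291/500 → 1
L = 219/1000 + 363/1000 + 209/500 + 291/500 + 1 = 1291/500 = 2.582 bits/symbol.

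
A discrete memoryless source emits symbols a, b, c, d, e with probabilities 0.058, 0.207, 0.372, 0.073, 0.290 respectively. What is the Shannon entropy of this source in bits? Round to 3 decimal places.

H = −Σ pᵢ log₂ pᵢ.
−0.058·log₂(0.058) = 0.2383
−0.207·log₂(0.207) = 0.4704
−0.372·log₂(0.372) = 0.5307
−0.073·log₂(0.073) = 0.2756
−0.290·log₂(0.290) = 0.5179
Sum ≈ 2.0329 → 2.033 bits.

2.033 bits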